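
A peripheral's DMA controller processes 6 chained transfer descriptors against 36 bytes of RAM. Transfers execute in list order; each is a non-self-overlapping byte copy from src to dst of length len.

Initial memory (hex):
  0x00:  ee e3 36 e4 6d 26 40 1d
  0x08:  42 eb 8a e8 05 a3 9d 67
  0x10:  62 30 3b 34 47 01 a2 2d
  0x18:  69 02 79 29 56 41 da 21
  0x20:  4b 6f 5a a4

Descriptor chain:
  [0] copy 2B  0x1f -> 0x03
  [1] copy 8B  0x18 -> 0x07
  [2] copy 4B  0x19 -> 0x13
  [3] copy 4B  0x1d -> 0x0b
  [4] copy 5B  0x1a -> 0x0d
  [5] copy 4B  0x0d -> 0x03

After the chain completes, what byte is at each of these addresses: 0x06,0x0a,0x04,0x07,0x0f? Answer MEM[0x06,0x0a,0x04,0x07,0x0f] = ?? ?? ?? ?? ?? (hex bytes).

  after D0: wrote 2B at 0x03 = 214b
  after D1: wrote 8B at 0x07 = 690279295641da21
  after D2: wrote 4B at 0x13 = 02792956
  after D3: wrote 4B at 0x0b = 41da214b
  after D4: wrote 5B at 0x0d = 79295641da
  after D5: wrote 4B at 0x03 = 79295641
query mem[0x06]=0x41, mem[0x0a]=0x29, mem[0x04]=0x29, mem[0x07]=0x69, mem[0x0f]=0x56

MEM[0x06,0x0a,0x04,0x07,0x0f] = 41 29 29 69 56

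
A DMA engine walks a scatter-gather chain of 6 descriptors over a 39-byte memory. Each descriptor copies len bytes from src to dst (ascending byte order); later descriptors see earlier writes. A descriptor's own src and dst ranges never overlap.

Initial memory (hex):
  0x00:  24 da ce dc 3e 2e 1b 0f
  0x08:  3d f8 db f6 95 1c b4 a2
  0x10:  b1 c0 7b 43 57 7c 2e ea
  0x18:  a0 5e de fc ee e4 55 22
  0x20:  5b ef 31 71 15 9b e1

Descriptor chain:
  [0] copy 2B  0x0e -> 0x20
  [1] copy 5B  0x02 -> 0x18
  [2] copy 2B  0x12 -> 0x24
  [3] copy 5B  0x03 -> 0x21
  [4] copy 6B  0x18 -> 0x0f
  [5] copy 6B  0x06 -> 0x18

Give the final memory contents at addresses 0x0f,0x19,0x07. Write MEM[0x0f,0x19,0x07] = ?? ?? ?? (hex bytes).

MEM[0x0f,0x19,0x07] = ce 0f 0f

D0: mem[0x20..0x21] <- [b4 a2]
D1: mem[0x18..0x1c] <- [ce dc 3e 2e 1b]
D2: mem[0x24..0x25] <- [7b 43]
D3: mem[0x21..0x25] <- [dc 3e 2e 1b 0f]
D4: mem[0x0f..0x14] <- [ce dc 3e 2e 1b e4]
D5: mem[0x18..0x1d] <- [1b 0f 3d f8 db f6]
query mem[0x0f]=0xce, mem[0x19]=0x0f, mem[0x07]=0x0f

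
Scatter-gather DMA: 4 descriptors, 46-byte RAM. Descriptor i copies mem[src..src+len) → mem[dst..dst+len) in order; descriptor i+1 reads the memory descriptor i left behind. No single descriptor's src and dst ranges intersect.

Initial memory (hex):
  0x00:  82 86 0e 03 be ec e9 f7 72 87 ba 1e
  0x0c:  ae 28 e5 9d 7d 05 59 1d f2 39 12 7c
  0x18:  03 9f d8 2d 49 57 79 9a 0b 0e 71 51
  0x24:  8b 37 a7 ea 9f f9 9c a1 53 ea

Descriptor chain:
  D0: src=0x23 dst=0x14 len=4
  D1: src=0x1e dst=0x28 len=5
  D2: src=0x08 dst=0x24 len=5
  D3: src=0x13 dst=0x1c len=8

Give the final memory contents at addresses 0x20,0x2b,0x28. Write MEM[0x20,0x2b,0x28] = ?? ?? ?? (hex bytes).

MEM[0x20,0x2b,0x28] = a7 0e ae

[0] 0x23->0x14 len=4 : 51 8b 37 a7
[1] 0x1e->0x28 len=5 : 79 9a 0b 0e 71
[2] 0x08->0x24 len=5 : 72 87 ba 1e ae
[3] 0x13->0x1c len=8 : 1d 51 8b 37 a7 03 9f d8
query mem[0x20]=0xa7, mem[0x2b]=0x0e, mem[0x28]=0xae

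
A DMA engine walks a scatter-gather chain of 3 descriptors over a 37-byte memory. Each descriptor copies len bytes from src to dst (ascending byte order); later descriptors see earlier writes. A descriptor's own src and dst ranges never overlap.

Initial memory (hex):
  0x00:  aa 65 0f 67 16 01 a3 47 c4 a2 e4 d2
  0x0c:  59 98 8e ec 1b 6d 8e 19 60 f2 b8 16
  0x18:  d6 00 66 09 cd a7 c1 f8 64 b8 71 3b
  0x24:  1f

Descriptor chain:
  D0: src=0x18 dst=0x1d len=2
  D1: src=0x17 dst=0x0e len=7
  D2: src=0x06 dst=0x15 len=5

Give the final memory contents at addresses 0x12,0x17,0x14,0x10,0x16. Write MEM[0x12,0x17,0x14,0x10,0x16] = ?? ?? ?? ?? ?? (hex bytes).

#0 dst[0x1d+2] := {0xd6,0x00}
#1 dst[0x0e+7] := {0x16,0xd6,0x00,0x66,0x09,0xcd,0xd6}
#2 dst[0x15+5] := {0xa3,0x47,0xc4,0xa2,0xe4}
query mem[0x12]=0x09, mem[0x17]=0xc4, mem[0x14]=0xd6, mem[0x10]=0x00, mem[0x16]=0x47

MEM[0x12,0x17,0x14,0x10,0x16] = 09 c4 d6 00 47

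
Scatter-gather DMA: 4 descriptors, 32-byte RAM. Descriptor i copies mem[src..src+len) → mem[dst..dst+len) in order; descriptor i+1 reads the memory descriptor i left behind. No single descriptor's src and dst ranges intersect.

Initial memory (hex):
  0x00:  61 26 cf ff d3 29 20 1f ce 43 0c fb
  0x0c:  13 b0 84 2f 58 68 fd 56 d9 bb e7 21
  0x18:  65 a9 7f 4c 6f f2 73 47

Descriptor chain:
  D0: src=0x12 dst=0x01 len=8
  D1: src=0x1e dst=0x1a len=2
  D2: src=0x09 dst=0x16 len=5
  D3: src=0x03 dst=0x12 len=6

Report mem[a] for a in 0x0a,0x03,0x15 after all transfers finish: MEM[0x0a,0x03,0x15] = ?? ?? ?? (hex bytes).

MEM[0x0a,0x03,0x15] = 0c d9 21

D0: mem[0x01..0x08] <- [fd 56 d9 bb e7 21 65 a9]
D1: mem[0x1a..0x1b] <- [73 47]
D2: mem[0x16..0x1a] <- [43 0c fb 13 b0]
D3: mem[0x12..0x17] <- [d9 bb e7 21 65 a9]
query mem[0x0a]=0x0c, mem[0x03]=0xd9, mem[0x15]=0x21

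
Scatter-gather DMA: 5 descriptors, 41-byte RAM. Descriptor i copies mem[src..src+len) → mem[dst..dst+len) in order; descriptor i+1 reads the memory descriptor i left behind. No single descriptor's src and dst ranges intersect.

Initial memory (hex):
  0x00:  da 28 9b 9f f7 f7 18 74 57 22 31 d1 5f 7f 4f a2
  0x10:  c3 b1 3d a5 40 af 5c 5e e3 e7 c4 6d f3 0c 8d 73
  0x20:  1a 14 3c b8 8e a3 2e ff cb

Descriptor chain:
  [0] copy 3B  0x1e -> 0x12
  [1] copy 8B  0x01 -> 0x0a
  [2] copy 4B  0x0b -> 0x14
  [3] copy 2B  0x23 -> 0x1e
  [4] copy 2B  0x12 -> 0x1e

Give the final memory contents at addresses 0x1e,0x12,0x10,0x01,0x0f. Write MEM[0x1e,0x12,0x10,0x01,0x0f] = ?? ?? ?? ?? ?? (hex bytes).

D0: mem[0x12..0x14] <- [8d 73 1a]
D1: mem[0x0a..0x11] <- [28 9b 9f f7 f7 18 74 57]
D2: mem[0x14..0x17] <- [9b 9f f7 f7]
D3: mem[0x1e..0x1f] <- [b8 8e]
D4: mem[0x1e..0x1f] <- [8d 73]
query mem[0x1e]=0x8d, mem[0x12]=0x8d, mem[0x10]=0x74, mem[0x01]=0x28, mem[0x0f]=0x18

MEM[0x1e,0x12,0x10,0x01,0x0f] = 8d 8d 74 28 18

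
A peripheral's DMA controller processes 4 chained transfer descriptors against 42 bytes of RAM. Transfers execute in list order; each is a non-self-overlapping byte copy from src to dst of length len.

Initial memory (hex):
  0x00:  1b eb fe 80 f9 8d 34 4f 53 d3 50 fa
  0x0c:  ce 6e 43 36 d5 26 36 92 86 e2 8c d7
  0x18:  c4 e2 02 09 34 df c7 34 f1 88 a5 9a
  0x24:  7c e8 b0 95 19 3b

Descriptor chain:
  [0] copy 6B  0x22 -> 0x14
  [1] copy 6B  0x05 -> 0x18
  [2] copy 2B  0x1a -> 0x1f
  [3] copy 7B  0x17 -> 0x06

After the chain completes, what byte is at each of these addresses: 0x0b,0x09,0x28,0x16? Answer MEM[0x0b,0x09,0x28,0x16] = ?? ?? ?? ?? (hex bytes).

MEM[0x0b,0x09,0x28,0x16] = d3 4f 19 7c

  after D0: wrote 6B at 0x14 = a59a7ce8b095
  after D1: wrote 6B at 0x18 = 8d344f53d350
  after D2: wrote 2B at 0x1f = 4f53
  after D3: wrote 7B at 0x06 = e88d344f53d350
query mem[0x0b]=0xd3, mem[0x09]=0x4f, mem[0x28]=0x19, mem[0x16]=0x7c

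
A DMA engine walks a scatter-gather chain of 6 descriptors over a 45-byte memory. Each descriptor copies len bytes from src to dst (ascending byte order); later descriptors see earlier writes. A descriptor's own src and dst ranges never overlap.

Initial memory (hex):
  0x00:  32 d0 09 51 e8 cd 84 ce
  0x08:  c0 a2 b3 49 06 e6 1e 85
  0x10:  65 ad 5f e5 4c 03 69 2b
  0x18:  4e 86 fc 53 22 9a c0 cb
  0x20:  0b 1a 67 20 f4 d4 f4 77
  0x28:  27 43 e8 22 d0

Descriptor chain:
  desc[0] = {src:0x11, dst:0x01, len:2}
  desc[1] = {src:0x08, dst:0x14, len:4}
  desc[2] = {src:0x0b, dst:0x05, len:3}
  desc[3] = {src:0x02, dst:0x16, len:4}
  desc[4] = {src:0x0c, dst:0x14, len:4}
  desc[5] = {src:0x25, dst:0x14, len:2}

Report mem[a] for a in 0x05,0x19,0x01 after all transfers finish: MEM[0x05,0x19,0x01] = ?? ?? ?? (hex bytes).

D0: mem[0x01..0x02] <- [ad 5f]
D1: mem[0x14..0x17] <- [c0 a2 b3 49]
D2: mem[0x05..0x07] <- [49 06 e6]
D3: mem[0x16..0x19] <- [5f 51 e8 49]
D4: mem[0x14..0x17] <- [06 e6 1e 85]
D5: mem[0x14..0x15] <- [d4 f4]
query mem[0x05]=0x49, mem[0x19]=0x49, mem[0x01]=0xad

MEM[0x05,0x19,0x01] = 49 49 ad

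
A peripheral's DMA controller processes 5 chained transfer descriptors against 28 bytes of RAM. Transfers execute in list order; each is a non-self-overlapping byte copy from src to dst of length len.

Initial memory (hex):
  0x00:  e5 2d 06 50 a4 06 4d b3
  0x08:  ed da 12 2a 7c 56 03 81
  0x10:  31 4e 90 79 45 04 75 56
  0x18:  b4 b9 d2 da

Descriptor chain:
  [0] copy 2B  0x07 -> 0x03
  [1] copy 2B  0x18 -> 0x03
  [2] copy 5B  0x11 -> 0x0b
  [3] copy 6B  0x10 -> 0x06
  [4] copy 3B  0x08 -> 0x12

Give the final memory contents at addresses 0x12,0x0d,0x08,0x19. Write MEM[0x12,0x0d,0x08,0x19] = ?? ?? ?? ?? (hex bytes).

  after D0: wrote 2B at 0x03 = b3ed
  after D1: wrote 2B at 0x03 = b4b9
  after D2: wrote 5B at 0x0b = 4e90794504
  after D3: wrote 6B at 0x06 = 314e90794504
  after D4: wrote 3B at 0x12 = 907945
query mem[0x12]=0x90, mem[0x0d]=0x79, mem[0x08]=0x90, mem[0x19]=0xb9

MEM[0x12,0x0d,0x08,0x19] = 90 79 90 b9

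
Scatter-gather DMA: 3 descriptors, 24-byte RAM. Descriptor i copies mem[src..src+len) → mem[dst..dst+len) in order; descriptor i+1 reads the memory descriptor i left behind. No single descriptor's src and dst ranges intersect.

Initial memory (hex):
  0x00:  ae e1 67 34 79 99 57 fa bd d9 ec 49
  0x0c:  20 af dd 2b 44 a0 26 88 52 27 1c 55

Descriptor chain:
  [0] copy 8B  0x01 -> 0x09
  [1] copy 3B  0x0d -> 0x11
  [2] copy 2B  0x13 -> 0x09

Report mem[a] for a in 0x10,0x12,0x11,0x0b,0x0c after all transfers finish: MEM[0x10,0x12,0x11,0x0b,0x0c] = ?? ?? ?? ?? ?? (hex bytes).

MEM[0x10,0x12,0x11,0x0b,0x0c] = bd 57 99 34 79

#0 dst[0x09+8] := {0xe1,0x67,0x34,0x79,0x99,0x57,0xfa,0xbd}
#1 dst[0x11+3] := {0x99,0x57,0xfa}
#2 dst[0x09+2] := {0xfa,0x52}
query mem[0x10]=0xbd, mem[0x12]=0x57, mem[0x11]=0x99, mem[0x0b]=0x34, mem[0x0c]=0x79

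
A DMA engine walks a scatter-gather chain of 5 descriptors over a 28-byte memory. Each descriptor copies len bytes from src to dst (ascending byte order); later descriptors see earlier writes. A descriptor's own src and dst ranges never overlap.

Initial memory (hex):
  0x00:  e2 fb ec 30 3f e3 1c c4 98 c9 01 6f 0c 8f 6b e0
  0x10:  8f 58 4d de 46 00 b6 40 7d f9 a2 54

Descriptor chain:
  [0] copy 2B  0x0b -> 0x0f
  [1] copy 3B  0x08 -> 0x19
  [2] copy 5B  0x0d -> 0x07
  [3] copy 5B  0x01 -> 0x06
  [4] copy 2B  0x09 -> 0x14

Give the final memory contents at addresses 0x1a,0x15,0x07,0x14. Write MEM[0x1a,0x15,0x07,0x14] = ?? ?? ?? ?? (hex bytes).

D0: mem[0x0f..0x10] <- [6f 0c]
D1: mem[0x19..0x1b] <- [98 c9 01]
D2: mem[0x07..0x0b] <- [8f 6b 6f 0c 58]
D3: mem[0x06..0x0a] <- [fb ec 30 3f e3]
D4: mem[0x14..0x15] <- [3f e3]
query mem[0x1a]=0xc9, mem[0x15]=0xe3, mem[0x07]=0xec, mem[0x14]=0x3f

MEM[0x1a,0x15,0x07,0x14] = c9 e3 ec 3f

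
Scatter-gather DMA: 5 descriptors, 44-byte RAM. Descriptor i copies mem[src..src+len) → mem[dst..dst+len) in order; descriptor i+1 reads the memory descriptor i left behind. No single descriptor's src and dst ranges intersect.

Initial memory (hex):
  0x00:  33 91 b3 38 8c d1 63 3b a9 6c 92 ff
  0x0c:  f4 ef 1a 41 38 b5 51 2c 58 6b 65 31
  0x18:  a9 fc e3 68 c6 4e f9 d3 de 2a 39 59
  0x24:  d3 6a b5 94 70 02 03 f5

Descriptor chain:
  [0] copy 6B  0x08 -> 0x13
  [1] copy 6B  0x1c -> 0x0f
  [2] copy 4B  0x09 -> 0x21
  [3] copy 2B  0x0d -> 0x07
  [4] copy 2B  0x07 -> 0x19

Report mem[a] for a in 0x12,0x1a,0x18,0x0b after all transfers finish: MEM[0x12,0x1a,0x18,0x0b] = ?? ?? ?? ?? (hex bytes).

[0] 0x08->0x13 len=6 : a9 6c 92 ff f4 ef
[1] 0x1c->0x0f len=6 : c6 4e f9 d3 de 2a
[2] 0x09->0x21 len=4 : 6c 92 ff f4
[3] 0x0d->0x07 len=2 : ef 1a
[4] 0x07->0x19 len=2 : ef 1a
query mem[0x12]=0xd3, mem[0x1a]=0x1a, mem[0x18]=0xef, mem[0x0b]=0xff

MEM[0x12,0x1a,0x18,0x0b] = d3 1a ef ff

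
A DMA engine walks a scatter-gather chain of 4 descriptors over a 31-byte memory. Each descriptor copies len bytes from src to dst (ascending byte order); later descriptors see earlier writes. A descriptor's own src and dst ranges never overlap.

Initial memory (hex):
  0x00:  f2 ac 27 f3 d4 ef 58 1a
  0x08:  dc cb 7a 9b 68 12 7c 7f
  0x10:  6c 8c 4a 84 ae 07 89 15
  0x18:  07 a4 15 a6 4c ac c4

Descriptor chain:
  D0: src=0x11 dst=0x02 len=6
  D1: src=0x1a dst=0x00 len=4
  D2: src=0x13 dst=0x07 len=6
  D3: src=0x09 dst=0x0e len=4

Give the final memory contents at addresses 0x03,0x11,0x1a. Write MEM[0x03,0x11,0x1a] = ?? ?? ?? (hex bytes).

MEM[0x03,0x11,0x1a] = ac 07 15

  after D0: wrote 6B at 0x02 = 8c4a84ae0789
  after D1: wrote 4B at 0x00 = 15a64cac
  after D2: wrote 6B at 0x07 = 84ae07891507
  after D3: wrote 4B at 0x0e = 07891507
query mem[0x03]=0xac, mem[0x11]=0x07, mem[0x1a]=0x15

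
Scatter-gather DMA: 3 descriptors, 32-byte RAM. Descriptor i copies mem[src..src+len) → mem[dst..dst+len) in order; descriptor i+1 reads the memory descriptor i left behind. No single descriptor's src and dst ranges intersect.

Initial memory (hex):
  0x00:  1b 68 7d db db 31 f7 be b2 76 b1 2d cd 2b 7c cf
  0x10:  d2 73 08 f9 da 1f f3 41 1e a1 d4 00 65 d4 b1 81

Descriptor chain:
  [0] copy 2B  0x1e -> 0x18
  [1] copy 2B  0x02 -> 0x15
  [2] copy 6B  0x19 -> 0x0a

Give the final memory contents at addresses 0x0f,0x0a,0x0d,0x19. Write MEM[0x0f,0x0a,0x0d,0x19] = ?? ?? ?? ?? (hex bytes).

MEM[0x0f,0x0a,0x0d,0x19] = b1 81 65 81

#0 dst[0x18+2] := {0xb1,0x81}
#1 dst[0x15+2] := {0x7d,0xdb}
#2 dst[0x0a+6] := {0x81,0xd4,0x00,0x65,0xd4,0xb1}
query mem[0x0f]=0xb1, mem[0x0a]=0x81, mem[0x0d]=0x65, mem[0x19]=0x81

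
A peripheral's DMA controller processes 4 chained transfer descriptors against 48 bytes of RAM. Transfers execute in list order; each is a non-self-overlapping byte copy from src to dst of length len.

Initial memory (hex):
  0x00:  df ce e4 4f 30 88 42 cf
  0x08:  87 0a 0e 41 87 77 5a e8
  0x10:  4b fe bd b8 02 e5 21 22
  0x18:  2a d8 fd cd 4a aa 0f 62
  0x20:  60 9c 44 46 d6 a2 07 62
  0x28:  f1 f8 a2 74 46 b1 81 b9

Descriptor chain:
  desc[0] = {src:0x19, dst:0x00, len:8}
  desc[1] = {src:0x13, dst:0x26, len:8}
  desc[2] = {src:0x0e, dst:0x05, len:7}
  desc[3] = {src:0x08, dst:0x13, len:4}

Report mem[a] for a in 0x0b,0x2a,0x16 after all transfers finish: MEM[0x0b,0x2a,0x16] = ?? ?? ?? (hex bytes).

MEM[0x0b,0x2a,0x16] = 02 22 02

[0] 0x19->0x00 len=8 : d8 fd cd 4a aa 0f 62 60
[1] 0x13->0x26 len=8 : b8 02 e5 21 22 2a d8 fd
[2] 0x0e->0x05 len=7 : 5a e8 4b fe bd b8 02
[3] 0x08->0x13 len=4 : fe bd b8 02
query mem[0x0b]=0x02, mem[0x2a]=0x22, mem[0x16]=0x02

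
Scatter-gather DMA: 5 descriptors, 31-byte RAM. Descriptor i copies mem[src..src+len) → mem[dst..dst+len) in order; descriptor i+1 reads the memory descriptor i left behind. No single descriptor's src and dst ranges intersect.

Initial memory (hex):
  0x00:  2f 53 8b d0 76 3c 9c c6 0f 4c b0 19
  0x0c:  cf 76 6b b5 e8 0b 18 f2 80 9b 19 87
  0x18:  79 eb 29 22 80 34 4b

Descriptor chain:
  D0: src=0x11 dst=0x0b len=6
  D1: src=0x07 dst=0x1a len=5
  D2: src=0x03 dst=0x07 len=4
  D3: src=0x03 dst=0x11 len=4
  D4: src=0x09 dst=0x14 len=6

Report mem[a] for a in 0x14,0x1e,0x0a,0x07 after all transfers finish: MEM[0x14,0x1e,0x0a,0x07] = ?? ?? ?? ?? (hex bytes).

[0] 0x11->0x0b len=6 : 0b 18 f2 80 9b 19
[1] 0x07->0x1a len=5 : c6 0f 4c b0 0b
[2] 0x03->0x07 len=4 : d0 76 3c 9c
[3] 0x03->0x11 len=4 : d0 76 3c 9c
[4] 0x09->0x14 len=6 : 3c 9c 0b 18 f2 80
query mem[0x14]=0x3c, mem[0x1e]=0x0b, mem[0x0a]=0x9c, mem[0x07]=0xd0

MEM[0x14,0x1e,0x0a,0x07] = 3c 0b 9c d0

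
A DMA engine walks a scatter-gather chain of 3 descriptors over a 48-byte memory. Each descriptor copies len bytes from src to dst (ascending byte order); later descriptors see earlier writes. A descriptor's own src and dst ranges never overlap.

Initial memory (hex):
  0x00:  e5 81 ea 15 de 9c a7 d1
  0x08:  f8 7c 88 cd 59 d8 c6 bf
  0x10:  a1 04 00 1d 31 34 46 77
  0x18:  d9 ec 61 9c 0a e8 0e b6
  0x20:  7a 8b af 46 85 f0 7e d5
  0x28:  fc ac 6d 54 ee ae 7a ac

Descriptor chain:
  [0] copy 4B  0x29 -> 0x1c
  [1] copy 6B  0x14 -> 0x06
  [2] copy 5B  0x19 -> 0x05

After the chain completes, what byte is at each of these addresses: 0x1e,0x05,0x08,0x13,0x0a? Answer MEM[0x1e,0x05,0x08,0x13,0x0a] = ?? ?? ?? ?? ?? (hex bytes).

MEM[0x1e,0x05,0x08,0x13,0x0a] = 54 ec ac 1d d9

D0: mem[0x1c..0x1f] <- [ac 6d 54 ee]
D1: mem[0x06..0x0b] <- [31 34 46 77 d9 ec]
D2: mem[0x05..0x09] <- [ec 61 9c ac 6d]
query mem[0x1e]=0x54, mem[0x05]=0xec, mem[0x08]=0xac, mem[0x13]=0x1d, mem[0x0a]=0xd9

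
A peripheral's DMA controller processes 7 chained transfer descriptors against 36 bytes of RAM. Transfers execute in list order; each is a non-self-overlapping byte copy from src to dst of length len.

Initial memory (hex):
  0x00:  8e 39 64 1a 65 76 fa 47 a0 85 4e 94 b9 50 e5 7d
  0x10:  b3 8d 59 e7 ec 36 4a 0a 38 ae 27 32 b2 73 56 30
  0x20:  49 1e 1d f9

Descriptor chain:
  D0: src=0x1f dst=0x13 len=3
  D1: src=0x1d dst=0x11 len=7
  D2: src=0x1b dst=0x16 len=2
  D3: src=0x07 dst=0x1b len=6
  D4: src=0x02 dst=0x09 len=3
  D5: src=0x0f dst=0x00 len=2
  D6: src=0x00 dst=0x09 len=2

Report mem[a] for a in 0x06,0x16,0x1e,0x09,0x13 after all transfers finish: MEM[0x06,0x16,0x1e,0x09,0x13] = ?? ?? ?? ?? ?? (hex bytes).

#0 dst[0x13+3] := {0x30,0x49,0x1e}
#1 dst[0x11+7] := {0x73,0x56,0x30,0x49,0x1e,0x1d,0xf9}
#2 dst[0x16+2] := {0x32,0xb2}
#3 dst[0x1b+6] := {0x47,0xa0,0x85,0x4e,0x94,0xb9}
#4 dst[0x09+3] := {0x64,0x1a,0x65}
#5 dst[0x00+2] := {0x7d,0xb3}
#6 dst[0x09+2] := {0x7d,0xb3}
query mem[0x06]=0xfa, mem[0x16]=0x32, mem[0x1e]=0x4e, mem[0x09]=0x7d, mem[0x13]=0x30

MEM[0x06,0x16,0x1e,0x09,0x13] = fa 32 4e 7d 30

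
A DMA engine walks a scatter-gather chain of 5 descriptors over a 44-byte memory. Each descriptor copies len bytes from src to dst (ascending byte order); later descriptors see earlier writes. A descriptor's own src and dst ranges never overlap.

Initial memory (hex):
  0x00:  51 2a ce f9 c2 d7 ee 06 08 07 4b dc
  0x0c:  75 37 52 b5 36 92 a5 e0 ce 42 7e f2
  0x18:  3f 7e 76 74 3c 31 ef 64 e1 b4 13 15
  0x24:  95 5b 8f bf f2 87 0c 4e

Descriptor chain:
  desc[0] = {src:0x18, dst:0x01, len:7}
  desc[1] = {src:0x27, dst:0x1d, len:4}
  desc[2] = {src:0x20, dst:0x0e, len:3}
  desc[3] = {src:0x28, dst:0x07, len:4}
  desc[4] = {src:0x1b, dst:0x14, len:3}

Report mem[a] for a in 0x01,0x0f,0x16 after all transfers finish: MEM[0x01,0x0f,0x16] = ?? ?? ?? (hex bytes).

MEM[0x01,0x0f,0x16] = 3f b4 bf

D0: mem[0x01..0x07] <- [3f 7e 76 74 3c 31 ef]
D1: mem[0x1d..0x20] <- [bf f2 87 0c]
D2: mem[0x0e..0x10] <- [0c b4 13]
D3: mem[0x07..0x0a] <- [f2 87 0c 4e]
D4: mem[0x14..0x16] <- [74 3c bf]
query mem[0x01]=0x3f, mem[0x0f]=0xb4, mem[0x16]=0xbf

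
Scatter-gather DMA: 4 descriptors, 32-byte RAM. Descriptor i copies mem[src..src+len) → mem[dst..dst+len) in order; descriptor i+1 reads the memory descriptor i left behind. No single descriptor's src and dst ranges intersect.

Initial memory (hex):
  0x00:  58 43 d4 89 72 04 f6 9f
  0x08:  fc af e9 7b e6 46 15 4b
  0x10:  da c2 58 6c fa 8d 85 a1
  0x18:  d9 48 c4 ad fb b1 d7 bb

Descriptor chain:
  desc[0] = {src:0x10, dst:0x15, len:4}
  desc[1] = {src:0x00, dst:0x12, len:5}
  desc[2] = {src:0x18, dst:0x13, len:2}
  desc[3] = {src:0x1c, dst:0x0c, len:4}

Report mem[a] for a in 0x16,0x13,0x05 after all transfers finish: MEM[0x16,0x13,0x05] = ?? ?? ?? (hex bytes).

  after D0: wrote 4B at 0x15 = dac2586c
  after D1: wrote 5B at 0x12 = 5843d48972
  after D2: wrote 2B at 0x13 = 6c48
  after D3: wrote 4B at 0x0c = fbb1d7bb
query mem[0x16]=0x72, mem[0x13]=0x6c, mem[0x05]=0x04

MEM[0x16,0x13,0x05] = 72 6c 04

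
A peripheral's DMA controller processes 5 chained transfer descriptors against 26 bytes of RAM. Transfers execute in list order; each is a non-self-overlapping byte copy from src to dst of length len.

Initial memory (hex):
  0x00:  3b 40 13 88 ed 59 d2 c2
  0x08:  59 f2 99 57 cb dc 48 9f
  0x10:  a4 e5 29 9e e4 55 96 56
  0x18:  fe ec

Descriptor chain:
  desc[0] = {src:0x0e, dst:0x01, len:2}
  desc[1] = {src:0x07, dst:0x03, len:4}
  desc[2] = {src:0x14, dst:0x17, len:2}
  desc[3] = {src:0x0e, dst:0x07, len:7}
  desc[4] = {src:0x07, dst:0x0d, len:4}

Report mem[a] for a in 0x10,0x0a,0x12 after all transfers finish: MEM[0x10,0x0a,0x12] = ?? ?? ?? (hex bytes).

D0: mem[0x01..0x02] <- [48 9f]
D1: mem[0x03..0x06] <- [c2 59 f2 99]
D2: mem[0x17..0x18] <- [e4 55]
D3: mem[0x07..0x0d] <- [48 9f a4 e5 29 9e e4]
D4: mem[0x0d..0x10] <- [48 9f a4 e5]
query mem[0x10]=0xe5, mem[0x0a]=0xe5, mem[0x12]=0x29

MEM[0x10,0x0a,0x12] = e5 e5 29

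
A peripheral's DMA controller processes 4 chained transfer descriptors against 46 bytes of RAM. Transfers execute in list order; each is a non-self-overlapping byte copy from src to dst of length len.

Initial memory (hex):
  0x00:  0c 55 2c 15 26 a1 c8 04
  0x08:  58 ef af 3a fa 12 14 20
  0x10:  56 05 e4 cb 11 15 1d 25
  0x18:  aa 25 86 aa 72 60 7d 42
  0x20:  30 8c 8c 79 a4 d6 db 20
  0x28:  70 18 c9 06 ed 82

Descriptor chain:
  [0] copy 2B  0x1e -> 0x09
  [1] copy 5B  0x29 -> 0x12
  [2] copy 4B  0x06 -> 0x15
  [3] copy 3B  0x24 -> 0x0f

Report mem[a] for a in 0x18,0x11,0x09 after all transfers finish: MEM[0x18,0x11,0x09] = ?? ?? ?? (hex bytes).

MEM[0x18,0x11,0x09] = 7d db 7d

[0] 0x1e->0x09 len=2 : 7d 42
[1] 0x29->0x12 len=5 : 18 c9 06 ed 82
[2] 0x06->0x15 len=4 : c8 04 58 7d
[3] 0x24->0x0f len=3 : a4 d6 db
query mem[0x18]=0x7d, mem[0x11]=0xdb, mem[0x09]=0x7d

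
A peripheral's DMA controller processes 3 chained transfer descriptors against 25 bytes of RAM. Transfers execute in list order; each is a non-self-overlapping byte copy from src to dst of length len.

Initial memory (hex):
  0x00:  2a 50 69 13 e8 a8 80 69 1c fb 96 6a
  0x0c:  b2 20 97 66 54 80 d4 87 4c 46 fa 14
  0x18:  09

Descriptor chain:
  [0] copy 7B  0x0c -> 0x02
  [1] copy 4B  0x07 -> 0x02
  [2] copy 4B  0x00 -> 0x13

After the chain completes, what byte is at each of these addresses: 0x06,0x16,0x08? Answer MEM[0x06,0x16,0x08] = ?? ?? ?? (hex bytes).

MEM[0x06,0x16,0x08] = 54 d4 d4

#0 dst[0x02+7] := {0xb2,0x20,0x97,0x66,0x54,0x80,0xd4}
#1 dst[0x02+4] := {0x80,0xd4,0xfb,0x96}
#2 dst[0x13+4] := {0x2a,0x50,0x80,0xd4}
query mem[0x06]=0x54, mem[0x16]=0xd4, mem[0x08]=0xd4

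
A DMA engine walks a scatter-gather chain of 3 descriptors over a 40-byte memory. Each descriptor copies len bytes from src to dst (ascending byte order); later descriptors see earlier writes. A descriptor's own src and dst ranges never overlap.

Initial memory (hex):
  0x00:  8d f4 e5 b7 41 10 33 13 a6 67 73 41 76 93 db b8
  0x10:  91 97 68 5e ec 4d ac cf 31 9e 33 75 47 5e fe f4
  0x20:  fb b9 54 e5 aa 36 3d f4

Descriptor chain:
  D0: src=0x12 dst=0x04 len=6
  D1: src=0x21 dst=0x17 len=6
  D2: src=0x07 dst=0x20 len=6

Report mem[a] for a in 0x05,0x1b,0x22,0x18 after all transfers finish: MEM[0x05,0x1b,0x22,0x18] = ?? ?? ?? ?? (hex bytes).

#0 dst[0x04+6] := {0x68,0x5e,0xec,0x4d,0xac,0xcf}
#1 dst[0x17+6] := {0xb9,0x54,0xe5,0xaa,0x36,0x3d}
#2 dst[0x20+6] := {0x4d,0xac,0xcf,0x73,0x41,0x76}
query mem[0x05]=0x5e, mem[0x1b]=0x36, mem[0x22]=0xcf, mem[0x18]=0x54

MEM[0x05,0x1b,0x22,0x18] = 5e 36 cf 54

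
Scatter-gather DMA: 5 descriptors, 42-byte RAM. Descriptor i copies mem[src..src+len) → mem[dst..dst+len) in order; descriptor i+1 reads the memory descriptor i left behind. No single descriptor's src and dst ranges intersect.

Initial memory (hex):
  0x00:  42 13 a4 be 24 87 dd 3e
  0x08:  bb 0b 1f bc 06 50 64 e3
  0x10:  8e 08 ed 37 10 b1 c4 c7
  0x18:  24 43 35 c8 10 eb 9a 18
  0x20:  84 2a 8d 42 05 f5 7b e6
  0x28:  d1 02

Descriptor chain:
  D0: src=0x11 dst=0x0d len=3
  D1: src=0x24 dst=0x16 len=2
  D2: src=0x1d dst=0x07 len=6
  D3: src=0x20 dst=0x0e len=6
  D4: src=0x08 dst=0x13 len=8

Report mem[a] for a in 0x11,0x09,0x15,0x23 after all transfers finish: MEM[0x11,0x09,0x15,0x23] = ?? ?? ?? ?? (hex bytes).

MEM[0x11,0x09,0x15,0x23] = 42 18 84 42

  after D0: wrote 3B at 0x0d = 08ed37
  after D1: wrote 2B at 0x16 = 05f5
  after D2: wrote 6B at 0x07 = eb9a18842a8d
  after D3: wrote 6B at 0x0e = 842a8d4205f5
  after D4: wrote 8B at 0x13 = 9a18842a8d08842a
query mem[0x11]=0x42, mem[0x09]=0x18, mem[0x15]=0x84, mem[0x23]=0x42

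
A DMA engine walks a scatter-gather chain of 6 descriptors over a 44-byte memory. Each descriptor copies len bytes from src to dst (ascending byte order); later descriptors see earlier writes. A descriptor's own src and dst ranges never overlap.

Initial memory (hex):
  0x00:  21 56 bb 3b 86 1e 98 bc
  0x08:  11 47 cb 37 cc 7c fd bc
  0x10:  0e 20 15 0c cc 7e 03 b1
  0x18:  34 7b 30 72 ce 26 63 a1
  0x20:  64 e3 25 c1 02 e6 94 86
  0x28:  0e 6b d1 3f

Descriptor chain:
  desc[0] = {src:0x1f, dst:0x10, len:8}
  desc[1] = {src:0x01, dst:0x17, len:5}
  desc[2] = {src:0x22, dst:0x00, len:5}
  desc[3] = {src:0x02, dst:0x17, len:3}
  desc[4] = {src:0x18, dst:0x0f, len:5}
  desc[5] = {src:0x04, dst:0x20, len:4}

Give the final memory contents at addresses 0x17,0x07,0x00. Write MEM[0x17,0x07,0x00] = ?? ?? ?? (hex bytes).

MEM[0x17,0x07,0x00] = 02 bc 25

D0: mem[0x10..0x17] <- [a1 64 e3 25 c1 02 e6 94]
D1: mem[0x17..0x1b] <- [56 bb 3b 86 1e]
D2: mem[0x00..0x04] <- [25 c1 02 e6 94]
D3: mem[0x17..0x19] <- [02 e6 94]
D4: mem[0x0f..0x13] <- [e6 94 86 1e ce]
D5: mem[0x20..0x23] <- [94 1e 98 bc]
query mem[0x17]=0x02, mem[0x07]=0xbc, mem[0x00]=0x25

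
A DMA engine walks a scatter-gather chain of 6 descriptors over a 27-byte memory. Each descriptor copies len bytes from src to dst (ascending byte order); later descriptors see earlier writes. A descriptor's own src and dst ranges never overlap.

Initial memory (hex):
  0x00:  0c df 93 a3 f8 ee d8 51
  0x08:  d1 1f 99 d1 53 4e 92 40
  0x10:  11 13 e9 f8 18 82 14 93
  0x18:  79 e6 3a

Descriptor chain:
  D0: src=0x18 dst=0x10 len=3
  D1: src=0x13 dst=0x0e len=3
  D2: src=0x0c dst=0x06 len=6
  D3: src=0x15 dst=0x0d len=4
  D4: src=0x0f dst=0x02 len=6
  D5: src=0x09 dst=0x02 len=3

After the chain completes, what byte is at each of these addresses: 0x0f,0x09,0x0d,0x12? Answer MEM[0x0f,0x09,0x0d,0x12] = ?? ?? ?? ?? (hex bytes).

D0: mem[0x10..0x12] <- [79 e6 3a]
D1: mem[0x0e..0x10] <- [f8 18 82]
D2: mem[0x06..0x0b] <- [53 4e f8 18 82 e6]
D3: mem[0x0d..0x10] <- [82 14 93 79]
D4: mem[0x02..0x07] <- [93 79 e6 3a f8 18]
D5: mem[0x02..0x04] <- [18 82 e6]
query mem[0x0f]=0x93, mem[0x09]=0x18, mem[0x0d]=0x82, mem[0x12]=0x3a

MEM[0x0f,0x09,0x0d,0x12] = 93 18 82 3a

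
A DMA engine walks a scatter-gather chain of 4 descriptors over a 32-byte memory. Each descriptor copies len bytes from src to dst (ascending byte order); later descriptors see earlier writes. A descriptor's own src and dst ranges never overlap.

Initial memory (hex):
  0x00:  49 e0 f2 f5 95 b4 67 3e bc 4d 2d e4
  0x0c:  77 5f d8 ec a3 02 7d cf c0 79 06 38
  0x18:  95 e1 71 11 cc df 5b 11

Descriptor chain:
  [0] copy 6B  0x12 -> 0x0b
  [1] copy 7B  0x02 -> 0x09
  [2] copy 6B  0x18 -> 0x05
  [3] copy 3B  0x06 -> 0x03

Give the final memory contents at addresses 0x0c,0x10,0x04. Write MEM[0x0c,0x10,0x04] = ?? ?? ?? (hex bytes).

MEM[0x0c,0x10,0x04] = b4 38 71

#0 dst[0x0b+6] := {0x7d,0xcf,0xc0,0x79,0x06,0x38}
#1 dst[0x09+7] := {0xf2,0xf5,0x95,0xb4,0x67,0x3e,0xbc}
#2 dst[0x05+6] := {0x95,0xe1,0x71,0x11,0xcc,0xdf}
#3 dst[0x03+3] := {0xe1,0x71,0x11}
query mem[0x0c]=0xb4, mem[0x10]=0x38, mem[0x04]=0x71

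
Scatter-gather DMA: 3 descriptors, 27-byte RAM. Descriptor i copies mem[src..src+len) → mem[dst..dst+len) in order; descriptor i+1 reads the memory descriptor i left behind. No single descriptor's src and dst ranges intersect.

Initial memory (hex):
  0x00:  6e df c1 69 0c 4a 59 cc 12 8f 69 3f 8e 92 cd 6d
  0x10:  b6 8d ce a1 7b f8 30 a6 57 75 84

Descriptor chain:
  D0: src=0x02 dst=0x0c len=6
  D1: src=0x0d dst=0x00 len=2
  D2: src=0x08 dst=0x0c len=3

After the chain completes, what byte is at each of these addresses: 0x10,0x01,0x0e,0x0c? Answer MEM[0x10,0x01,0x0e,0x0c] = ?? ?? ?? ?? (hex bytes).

MEM[0x10,0x01,0x0e,0x0c] = 59 0c 69 12

  after D0: wrote 6B at 0x0c = c1690c4a59cc
  after D1: wrote 2B at 0x00 = 690c
  after D2: wrote 3B at 0x0c = 128f69
query mem[0x10]=0x59, mem[0x01]=0x0c, mem[0x0e]=0x69, mem[0x0c]=0x12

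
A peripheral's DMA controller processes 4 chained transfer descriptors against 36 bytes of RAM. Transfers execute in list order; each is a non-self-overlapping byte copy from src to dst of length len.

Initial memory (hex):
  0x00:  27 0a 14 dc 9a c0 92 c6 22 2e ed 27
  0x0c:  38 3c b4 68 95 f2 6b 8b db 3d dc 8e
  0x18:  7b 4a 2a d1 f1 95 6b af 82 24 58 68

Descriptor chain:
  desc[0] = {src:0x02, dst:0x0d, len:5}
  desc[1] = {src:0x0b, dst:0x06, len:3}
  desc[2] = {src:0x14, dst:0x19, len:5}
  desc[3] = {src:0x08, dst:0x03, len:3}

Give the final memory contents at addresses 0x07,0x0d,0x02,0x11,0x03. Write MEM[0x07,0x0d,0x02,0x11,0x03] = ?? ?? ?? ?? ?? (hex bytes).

MEM[0x07,0x0d,0x02,0x11,0x03] = 38 14 14 92 14

D0: mem[0x0d..0x11] <- [14 dc 9a c0 92]
D1: mem[0x06..0x08] <- [27 38 14]
D2: mem[0x19..0x1d] <- [db 3d dc 8e 7b]
D3: mem[0x03..0x05] <- [14 2e ed]
query mem[0x07]=0x38, mem[0x0d]=0x14, mem[0x02]=0x14, mem[0x11]=0x92, mem[0x03]=0x14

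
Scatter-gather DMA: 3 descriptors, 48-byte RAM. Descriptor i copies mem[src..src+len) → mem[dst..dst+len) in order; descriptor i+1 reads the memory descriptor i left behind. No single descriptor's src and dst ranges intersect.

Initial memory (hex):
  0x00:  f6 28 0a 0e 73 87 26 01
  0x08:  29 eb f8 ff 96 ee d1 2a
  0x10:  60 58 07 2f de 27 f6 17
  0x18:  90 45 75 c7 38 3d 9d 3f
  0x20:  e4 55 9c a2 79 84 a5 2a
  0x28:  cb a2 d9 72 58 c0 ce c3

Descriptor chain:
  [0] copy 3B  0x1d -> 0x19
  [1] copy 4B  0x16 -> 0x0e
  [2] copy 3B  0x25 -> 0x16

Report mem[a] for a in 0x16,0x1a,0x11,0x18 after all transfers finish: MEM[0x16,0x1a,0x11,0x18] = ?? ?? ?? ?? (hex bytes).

MEM[0x16,0x1a,0x11,0x18] = 84 9d 3d 2a

  after D0: wrote 3B at 0x19 = 3d9d3f
  after D1: wrote 4B at 0x0e = f617903d
  after D2: wrote 3B at 0x16 = 84a52a
query mem[0x16]=0x84, mem[0x1a]=0x9d, mem[0x11]=0x3d, mem[0x18]=0x2a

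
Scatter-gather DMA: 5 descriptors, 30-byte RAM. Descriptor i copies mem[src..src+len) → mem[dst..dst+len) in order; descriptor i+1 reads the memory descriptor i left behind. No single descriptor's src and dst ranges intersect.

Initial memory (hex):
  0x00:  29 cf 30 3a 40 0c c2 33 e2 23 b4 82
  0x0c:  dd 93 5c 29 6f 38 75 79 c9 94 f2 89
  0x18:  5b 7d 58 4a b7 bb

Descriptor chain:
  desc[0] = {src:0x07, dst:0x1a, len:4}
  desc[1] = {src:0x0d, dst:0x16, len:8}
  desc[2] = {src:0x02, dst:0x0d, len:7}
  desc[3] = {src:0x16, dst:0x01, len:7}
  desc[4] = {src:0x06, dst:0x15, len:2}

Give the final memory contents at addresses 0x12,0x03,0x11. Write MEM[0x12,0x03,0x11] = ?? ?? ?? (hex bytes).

MEM[0x12,0x03,0x11] = 33 29 c2

[0] 0x07->0x1a len=4 : 33 e2 23 b4
[1] 0x0d->0x16 len=8 : 93 5c 29 6f 38 75 79 c9
[2] 0x02->0x0d len=7 : 30 3a 40 0c c2 33 e2
[3] 0x16->0x01 len=7 : 93 5c 29 6f 38 75 79
[4] 0x06->0x15 len=2 : 75 79
query mem[0x12]=0x33, mem[0x03]=0x29, mem[0x11]=0xc2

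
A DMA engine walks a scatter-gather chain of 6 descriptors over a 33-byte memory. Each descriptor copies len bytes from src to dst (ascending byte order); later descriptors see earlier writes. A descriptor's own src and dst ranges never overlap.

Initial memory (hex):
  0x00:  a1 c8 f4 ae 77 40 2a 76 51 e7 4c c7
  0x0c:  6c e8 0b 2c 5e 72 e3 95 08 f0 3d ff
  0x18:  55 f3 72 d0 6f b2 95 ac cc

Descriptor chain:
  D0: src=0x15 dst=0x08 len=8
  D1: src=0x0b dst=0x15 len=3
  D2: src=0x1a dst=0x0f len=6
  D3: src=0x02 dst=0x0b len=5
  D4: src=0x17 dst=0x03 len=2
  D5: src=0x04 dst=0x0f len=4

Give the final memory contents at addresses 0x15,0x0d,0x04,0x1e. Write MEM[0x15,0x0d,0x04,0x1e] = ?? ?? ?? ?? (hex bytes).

MEM[0x15,0x0d,0x04,0x1e] = 55 77 55 95

  after D0: wrote 8B at 0x08 = f03dff55f372d06f
  after D1: wrote 3B at 0x15 = 55f372
  after D2: wrote 6B at 0x0f = 72d06fb295ac
  after D3: wrote 5B at 0x0b = f4ae77402a
  after D4: wrote 2B at 0x03 = 7255
  after D5: wrote 4B at 0x0f = 55402a76
query mem[0x15]=0x55, mem[0x0d]=0x77, mem[0x04]=0x55, mem[0x1e]=0x95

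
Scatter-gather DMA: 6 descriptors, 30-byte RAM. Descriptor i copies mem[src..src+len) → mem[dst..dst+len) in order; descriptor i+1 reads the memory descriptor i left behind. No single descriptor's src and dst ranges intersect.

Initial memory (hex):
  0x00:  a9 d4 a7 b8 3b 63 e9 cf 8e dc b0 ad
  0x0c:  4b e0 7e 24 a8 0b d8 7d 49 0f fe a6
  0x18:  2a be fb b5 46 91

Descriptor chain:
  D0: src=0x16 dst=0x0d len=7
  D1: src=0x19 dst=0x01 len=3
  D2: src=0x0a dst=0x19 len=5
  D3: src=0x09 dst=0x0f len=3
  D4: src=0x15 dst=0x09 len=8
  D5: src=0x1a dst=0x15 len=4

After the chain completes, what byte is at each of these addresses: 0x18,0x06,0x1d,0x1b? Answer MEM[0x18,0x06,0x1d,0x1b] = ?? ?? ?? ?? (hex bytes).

MEM[0x18,0x06,0x1d,0x1b] = a6 e9 a6 4b

  after D0: wrote 7B at 0x0d = fea62abefbb546
  after D1: wrote 3B at 0x01 = befbb5
  after D2: wrote 5B at 0x19 = b0ad4bfea6
  after D3: wrote 3B at 0x0f = dcb0ad
  after D4: wrote 8B at 0x09 = 0ffea62ab0ad4bfe
  after D5: wrote 4B at 0x15 = ad4bfea6
query mem[0x18]=0xa6, mem[0x06]=0xe9, mem[0x1d]=0xa6, mem[0x1b]=0x4b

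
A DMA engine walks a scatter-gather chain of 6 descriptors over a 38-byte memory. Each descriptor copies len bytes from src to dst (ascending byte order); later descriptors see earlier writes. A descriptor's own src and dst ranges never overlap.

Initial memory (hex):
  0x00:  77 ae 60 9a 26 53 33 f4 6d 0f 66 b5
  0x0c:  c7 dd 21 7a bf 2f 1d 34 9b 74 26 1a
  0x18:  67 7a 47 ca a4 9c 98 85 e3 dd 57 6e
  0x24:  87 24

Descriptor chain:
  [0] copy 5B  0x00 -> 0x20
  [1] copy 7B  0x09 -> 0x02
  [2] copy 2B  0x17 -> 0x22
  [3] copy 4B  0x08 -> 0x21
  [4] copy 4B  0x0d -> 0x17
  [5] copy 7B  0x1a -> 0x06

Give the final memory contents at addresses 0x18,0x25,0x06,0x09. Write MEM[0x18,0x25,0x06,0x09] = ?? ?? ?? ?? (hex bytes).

D0: mem[0x20..0x24] <- [77 ae 60 9a 26]
D1: mem[0x02..0x08] <- [0f 66 b5 c7 dd 21 7a]
D2: mem[0x22..0x23] <- [1a 67]
D3: mem[0x21..0x24] <- [7a 0f 66 b5]
D4: mem[0x17..0x1a] <- [dd 21 7a bf]
D5: mem[0x06..0x0c] <- [bf ca a4 9c 98 85 77]
query mem[0x18]=0x21, mem[0x25]=0x24, mem[0x06]=0xbf, mem[0x09]=0x9c

MEM[0x18,0x25,0x06,0x09] = 21 24 bf 9c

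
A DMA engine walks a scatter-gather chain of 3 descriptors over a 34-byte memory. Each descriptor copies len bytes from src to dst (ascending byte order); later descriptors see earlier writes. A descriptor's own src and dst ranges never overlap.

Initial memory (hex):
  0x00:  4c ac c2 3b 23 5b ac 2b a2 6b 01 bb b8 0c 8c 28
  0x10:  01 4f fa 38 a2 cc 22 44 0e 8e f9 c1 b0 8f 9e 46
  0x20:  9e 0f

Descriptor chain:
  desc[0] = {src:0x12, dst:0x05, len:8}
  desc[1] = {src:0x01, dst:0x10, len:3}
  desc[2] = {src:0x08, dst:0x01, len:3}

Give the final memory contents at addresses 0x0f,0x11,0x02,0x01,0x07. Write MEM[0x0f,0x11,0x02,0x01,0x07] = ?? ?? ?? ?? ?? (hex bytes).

D0: mem[0x05..0x0c] <- [fa 38 a2 cc 22 44 0e 8e]
D1: mem[0x10..0x12] <- [ac c2 3b]
D2: mem[0x01..0x03] <- [cc 22 44]
query mem[0x0f]=0x28, mem[0x11]=0xc2, mem[0x02]=0x22, mem[0x01]=0xcc, mem[0x07]=0xa2

MEM[0x0f,0x11,0x02,0x01,0x07] = 28 c2 22 cc a2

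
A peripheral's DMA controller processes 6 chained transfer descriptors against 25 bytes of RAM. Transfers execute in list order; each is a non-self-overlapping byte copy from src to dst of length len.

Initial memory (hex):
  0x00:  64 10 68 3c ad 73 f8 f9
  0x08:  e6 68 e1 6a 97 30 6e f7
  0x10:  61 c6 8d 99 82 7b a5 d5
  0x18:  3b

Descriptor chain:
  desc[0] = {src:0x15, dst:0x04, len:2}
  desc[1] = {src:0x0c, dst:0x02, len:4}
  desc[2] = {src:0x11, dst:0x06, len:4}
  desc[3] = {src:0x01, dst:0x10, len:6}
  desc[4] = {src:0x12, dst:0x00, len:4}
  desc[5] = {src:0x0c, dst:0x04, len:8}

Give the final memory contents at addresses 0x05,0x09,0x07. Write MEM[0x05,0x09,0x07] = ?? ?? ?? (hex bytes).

[0] 0x15->0x04 len=2 : 7b a5
[1] 0x0c->0x02 len=4 : 97 30 6e f7
[2] 0x11->0x06 len=4 : c6 8d 99 82
[3] 0x01->0x10 len=6 : 10 97 30 6e f7 c6
[4] 0x12->0x00 len=4 : 30 6e f7 c6
[5] 0x0c->0x04 len=8 : 97 30 6e f7 10 97 30 6e
query mem[0x05]=0x30, mem[0x09]=0x97, mem[0x07]=0xf7

MEM[0x05,0x09,0x07] = 30 97 f7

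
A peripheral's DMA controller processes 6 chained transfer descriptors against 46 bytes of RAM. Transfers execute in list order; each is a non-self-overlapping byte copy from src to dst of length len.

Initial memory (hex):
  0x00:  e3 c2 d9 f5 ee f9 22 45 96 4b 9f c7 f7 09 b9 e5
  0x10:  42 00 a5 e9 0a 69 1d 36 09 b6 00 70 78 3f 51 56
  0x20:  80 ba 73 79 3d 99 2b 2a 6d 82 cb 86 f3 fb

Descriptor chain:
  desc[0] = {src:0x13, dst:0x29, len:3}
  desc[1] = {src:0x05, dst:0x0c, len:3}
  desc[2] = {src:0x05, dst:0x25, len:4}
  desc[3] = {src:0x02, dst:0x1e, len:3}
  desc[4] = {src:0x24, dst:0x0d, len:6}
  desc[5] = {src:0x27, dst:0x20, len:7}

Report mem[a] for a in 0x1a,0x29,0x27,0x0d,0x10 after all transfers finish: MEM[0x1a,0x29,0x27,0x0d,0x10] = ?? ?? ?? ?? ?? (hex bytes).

MEM[0x1a,0x29,0x27,0x0d,0x10] = 00 e9 45 3d 45

#0 dst[0x29+3] := {0xe9,0x0a,0x69}
#1 dst[0x0c+3] := {0xf9,0x22,0x45}
#2 dst[0x25+4] := {0xf9,0x22,0x45,0x96}
#3 dst[0x1e+3] := {0xd9,0xf5,0xee}
#4 dst[0x0d+6] := {0x3d,0xf9,0x22,0x45,0x96,0xe9}
#5 dst[0x20+7] := {0x45,0x96,0xe9,0x0a,0x69,0xf3,0xfb}
query mem[0x1a]=0x00, mem[0x29]=0xe9, mem[0x27]=0x45, mem[0x0d]=0x3d, mem[0x10]=0x45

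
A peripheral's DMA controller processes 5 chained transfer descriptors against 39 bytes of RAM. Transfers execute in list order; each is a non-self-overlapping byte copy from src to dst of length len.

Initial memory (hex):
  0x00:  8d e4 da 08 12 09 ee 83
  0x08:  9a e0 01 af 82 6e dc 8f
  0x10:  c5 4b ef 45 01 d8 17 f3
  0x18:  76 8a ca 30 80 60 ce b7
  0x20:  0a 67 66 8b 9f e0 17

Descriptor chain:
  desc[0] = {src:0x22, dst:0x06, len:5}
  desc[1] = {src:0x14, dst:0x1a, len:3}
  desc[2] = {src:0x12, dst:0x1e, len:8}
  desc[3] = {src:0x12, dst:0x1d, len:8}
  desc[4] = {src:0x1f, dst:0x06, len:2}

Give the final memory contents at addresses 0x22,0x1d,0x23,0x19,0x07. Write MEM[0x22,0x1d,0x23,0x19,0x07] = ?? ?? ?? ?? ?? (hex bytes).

[0] 0x22->0x06 len=5 : 66 8b 9f e0 17
[1] 0x14->0x1a len=3 : 01 d8 17
[2] 0x12->0x1e len=8 : ef 45 01 d8 17 f3 76 8a
[3] 0x12->0x1d len=8 : ef 45 01 d8 17 f3 76 8a
[4] 0x1f->0x06 len=2 : 01 d8
query mem[0x22]=0xf3, mem[0x1d]=0xef, mem[0x23]=0x76, mem[0x19]=0x8a, mem[0x07]=0xd8

MEM[0x22,0x1d,0x23,0x19,0x07] = f3 ef 76 8a d8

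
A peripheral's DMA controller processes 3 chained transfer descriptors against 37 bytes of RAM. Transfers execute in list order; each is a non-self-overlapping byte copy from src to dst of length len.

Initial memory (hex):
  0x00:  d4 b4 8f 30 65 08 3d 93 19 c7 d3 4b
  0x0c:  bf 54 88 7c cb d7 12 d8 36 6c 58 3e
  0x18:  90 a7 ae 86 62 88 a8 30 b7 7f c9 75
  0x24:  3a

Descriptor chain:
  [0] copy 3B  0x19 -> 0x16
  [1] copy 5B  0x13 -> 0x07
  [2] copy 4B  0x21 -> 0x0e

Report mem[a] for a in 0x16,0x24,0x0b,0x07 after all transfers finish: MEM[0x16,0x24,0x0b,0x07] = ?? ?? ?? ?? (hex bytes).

#0 dst[0x16+3] := {0xa7,0xae,0x86}
#1 dst[0x07+5] := {0xd8,0x36,0x6c,0xa7,0xae}
#2 dst[0x0e+4] := {0x7f,0xc9,0x75,0x3a}
query mem[0x16]=0xa7, mem[0x24]=0x3a, mem[0x0b]=0xae, mem[0x07]=0xd8

MEM[0x16,0x24,0x0b,0x07] = a7 3a ae d8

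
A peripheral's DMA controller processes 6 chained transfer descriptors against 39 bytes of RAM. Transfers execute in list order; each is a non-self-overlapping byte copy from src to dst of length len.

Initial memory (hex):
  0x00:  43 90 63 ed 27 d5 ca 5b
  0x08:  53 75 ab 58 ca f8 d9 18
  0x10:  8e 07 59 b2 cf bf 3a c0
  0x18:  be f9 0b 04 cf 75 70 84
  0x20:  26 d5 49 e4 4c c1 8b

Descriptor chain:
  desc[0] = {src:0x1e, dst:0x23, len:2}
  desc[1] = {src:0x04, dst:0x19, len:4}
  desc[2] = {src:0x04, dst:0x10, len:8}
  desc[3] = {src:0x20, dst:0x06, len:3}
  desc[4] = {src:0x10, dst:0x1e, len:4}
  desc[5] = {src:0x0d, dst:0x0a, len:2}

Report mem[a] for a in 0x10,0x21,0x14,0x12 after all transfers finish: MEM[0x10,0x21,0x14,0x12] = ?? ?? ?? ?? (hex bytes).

#0 dst[0x23+2] := {0x70,0x84}
#1 dst[0x19+4] := {0x27,0xd5,0xca,0x5b}
#2 dst[0x10+8] := {0x27,0xd5,0xca,0x5b,0x53,0x75,0xab,0x58}
#3 dst[0x06+3] := {0x26,0xd5,0x49}
#4 dst[0x1e+4] := {0x27,0xd5,0xca,0x5b}
#5 dst[0x0a+2] := {0xf8,0xd9}
query mem[0x10]=0x27, mem[0x21]=0x5b, mem[0x14]=0x53, mem[0x12]=0xca

MEM[0x10,0x21,0x14,0x12] = 27 5b 53 ca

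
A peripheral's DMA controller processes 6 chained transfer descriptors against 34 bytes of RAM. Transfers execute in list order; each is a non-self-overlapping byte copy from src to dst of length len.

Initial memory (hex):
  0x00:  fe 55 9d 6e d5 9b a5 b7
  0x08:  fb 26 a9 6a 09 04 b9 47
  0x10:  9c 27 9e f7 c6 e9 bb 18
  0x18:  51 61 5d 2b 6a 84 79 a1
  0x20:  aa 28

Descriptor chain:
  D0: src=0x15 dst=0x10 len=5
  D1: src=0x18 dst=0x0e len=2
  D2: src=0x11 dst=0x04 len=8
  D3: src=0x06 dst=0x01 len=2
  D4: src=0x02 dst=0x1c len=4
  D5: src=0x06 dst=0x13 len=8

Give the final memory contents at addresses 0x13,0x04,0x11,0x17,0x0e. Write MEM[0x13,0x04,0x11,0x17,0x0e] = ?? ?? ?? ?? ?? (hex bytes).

MEM[0x13,0x04,0x11,0x17,0x0e] = 51 bb bb 18 51

D0: mem[0x10..0x14] <- [e9 bb 18 51 61]
D1: mem[0x0e..0x0f] <- [51 61]
D2: mem[0x04..0x0b] <- [bb 18 51 61 e9 bb 18 51]
D3: mem[0x01..0x02] <- [51 61]
D4: mem[0x1c..0x1f] <- [61 6e bb 18]
D5: mem[0x13..0x1a] <- [51 61 e9 bb 18 51 09 04]
query mem[0x13]=0x51, mem[0x04]=0xbb, mem[0x11]=0xbb, mem[0x17]=0x18, mem[0x0e]=0x51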